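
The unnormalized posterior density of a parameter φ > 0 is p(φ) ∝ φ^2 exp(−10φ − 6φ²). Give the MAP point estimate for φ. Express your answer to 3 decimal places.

φ̂_MAP = 0.167

ℓ'(φ) = 2/φ − 10 − 12φ. Setting this to zero and multiplying by φ: 12φ² + 10φ − 2 = 0.
φ = (−10 + √(10² + 4·12·2)) / (2·12) = (−10 + √196) / 24 = (−10 + 14)/24 = 1/6.
ℓ''(φ) = −2/φ² − 12 < 0, confirming a maximum.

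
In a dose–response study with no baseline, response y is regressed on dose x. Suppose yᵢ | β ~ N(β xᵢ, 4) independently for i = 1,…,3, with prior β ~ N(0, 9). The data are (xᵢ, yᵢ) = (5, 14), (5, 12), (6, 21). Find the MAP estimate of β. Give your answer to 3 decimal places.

β̂_MAP = 2.961

log p(β | y) = −Σ(yᵢ − βxᵢ)²/(2·4) − β²/(2·9) + const.
Setting the derivative to zero: Σxᵢ(yᵢ − βxᵢ)/4 − β/9 = 0, so β = Σxᵢyᵢ / (Σxᵢ² + σ²/τ²).
Σxᵢyᵢ = 5·14 + 5·12 + 6·21 = 256; Σxᵢ² = 86; σ²/τ² = 4/9.
β̂_MAP = 256 / (86 + 4/9) = 256/(778/9) = 1152/389 ≈ 2.961.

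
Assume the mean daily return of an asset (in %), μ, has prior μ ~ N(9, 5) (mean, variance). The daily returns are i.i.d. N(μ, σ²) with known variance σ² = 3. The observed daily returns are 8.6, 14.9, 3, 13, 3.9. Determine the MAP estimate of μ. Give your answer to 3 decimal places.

n = 5; x̄ = (8.6 + 14.9 + 3 + 13 + 3.9)/5 = 43.4/5 = 8.68.
For a Normal prior and Normal likelihood with known variance, the posterior is Normal; its mode equals its mean, the precision-weighted average.
Prior precision 1/σ₀² = 1/5 = 0.2; data precision n/σ² = 5/3.
μ̂ = (0.2·9 + (5/3)·8.68) / (0.2 + 5/3) = (244/15)/(28/15) = 61/7 ≈ 8.714.

μ̂_MAP = 8.714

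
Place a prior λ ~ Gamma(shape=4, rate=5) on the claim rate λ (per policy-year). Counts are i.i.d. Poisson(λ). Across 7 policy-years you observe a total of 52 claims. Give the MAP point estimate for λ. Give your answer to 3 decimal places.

λ̂_MAP = 4.583

Σxᵢ = 52, n = 7.
Posterior ∝ λ^3e^(−5λ) · λ^52e^(−7λ) = λ^55e^(−12λ), i.e. Gamma(shape=56, rate=12).
The mode of a Gamma(a, b) with a ≥ 1 (shape–rate) is (a−1)/b = 55/12 ≈ 4.583.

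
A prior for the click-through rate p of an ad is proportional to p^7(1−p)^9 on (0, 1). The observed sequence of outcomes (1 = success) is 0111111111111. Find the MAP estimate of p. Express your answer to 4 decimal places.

p̂_MAP = 0.6552

The prior density ∝ p^7(1−p)^9 is the kernel of Beta(8, 10).
Data: 12 successes in 13 trials (from the sequence). The binomial likelihood contributes p^12(1−p)^1, so the posterior is Beta(8+12, 10+1) = Beta(20, 11).
For Beta(a, b) with a, b > 1 the mode is (a−1)/(a+b−2) = 19/29 ≈ 0.6552.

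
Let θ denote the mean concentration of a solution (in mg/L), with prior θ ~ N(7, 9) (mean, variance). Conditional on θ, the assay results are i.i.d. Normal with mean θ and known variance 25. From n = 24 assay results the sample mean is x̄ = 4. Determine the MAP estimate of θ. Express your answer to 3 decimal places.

θ̂_MAP = 4.311

n = 24, x̄ = 4.
For a Normal prior and Normal likelihood with known variance, the posterior is Normal; its mode equals its mean, the precision-weighted average.
Prior precision 1/σ₀² = 1/9; data precision n/σ² = 24/25 = 0.96.
θ̂ = ((1/9)·7 + 0.96·4) / (1/9 + 0.96) = (1039/225)/(241/225) = 1039/241 ≈ 4.311.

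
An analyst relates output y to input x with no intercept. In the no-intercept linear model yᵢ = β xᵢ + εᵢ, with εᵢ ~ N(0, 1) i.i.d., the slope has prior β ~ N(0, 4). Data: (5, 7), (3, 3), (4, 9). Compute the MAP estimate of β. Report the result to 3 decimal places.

β̂_MAP = 1.592

log p(β | y) = −Σ(yᵢ − βxᵢ)²/(2·1) − β²/(2·4) + const.
Setting the derivative to zero: Σxᵢ(yᵢ − βxᵢ)/1 − β/4 = 0, so β = Σxᵢyᵢ / (Σxᵢ² + σ²/τ²).
Σxᵢyᵢ = 5·7 + 3·3 + 4·9 = 80; Σxᵢ² = 50; σ²/τ² = 0.25.
β̂_MAP = 80 / (50 + 0.25) = 80/50.25 ≈ 1.592.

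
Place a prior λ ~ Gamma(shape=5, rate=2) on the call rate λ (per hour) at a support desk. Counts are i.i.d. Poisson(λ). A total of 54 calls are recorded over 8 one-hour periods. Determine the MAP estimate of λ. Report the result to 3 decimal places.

Σxᵢ = 54, n = 8.
Posterior ∝ λ^4e^(−2λ) · λ^54e^(−8λ) = λ^58e^(−10λ), i.e. Gamma(shape=59, rate=10).
The mode of a Gamma(a, b) with a ≥ 1 (shape–rate) is (a−1)/b = 58/10 ≈ 5.800.

λ̂_MAP = 5.800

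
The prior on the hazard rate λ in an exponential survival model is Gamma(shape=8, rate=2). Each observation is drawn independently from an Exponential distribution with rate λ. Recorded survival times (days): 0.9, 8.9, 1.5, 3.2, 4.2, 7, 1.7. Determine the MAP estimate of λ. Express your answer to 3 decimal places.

λ̂_MAP = 0.476

The Exponential(rate=λ) likelihood is ∝ λ^n e^(−λΣtᵢ). Here n = 7 and Σtᵢ = 0.9 + 8.9 + 1.5 + 3.2 + 4.2 + 7 + 1.7 = 27.4.
Posterior ∝ λ^7e^(−2λ) · λ^7e^(−27.4λ) = λ^14e^(−29.4λ), i.e. Gamma(15, 29.4).
Mode = (a−1)/b = 14/29.4 ≈ 0.476.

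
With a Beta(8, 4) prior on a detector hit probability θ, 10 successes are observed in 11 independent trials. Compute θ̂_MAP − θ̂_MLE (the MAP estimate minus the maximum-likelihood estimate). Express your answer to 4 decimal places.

MAP − MLE = -0.0996

Posterior is Beta(18, 5); MAP = (18−1)/(23−2) = 17/21 ≈ 0.80952.
MLE ignores the prior: θ̂_MLE = k/n = 10/11 ≈ 0.90909.
Difference = 17/21 − 10/11 = -23/231 ≈ -0.0996.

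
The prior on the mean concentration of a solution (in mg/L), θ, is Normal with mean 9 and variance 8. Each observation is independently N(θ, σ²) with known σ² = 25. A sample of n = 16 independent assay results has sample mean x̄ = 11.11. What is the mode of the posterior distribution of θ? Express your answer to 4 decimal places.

θ̂_MAP = 10.7652

n = 16, x̄ = 11.11.
For a Normal prior and Normal likelihood with known variance, the posterior is Normal; its mode equals its mean, the precision-weighted average.
Prior precision 1/σ₀² = 1/8 = 0.125; data precision n/σ² = 16/25 = 0.64.
θ̂ = (0.125·9 + 0.64·11.11) / (0.125 + 0.64) = 8.2354/0.765 = 41177/3825 ≈ 10.7652.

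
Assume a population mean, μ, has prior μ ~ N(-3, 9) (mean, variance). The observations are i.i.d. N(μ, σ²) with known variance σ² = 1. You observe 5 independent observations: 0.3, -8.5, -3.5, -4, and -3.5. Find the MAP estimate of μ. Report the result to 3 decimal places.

n = 5; x̄ = (0.3 + (-8.5) + (-3.5) + (-4) + (-3.5))/5 = -19.2/5 = -3.84.
For a Normal prior and Normal likelihood with known variance, the posterior is Normal; its mode equals its mean, the precision-weighted average.
Prior precision 1/σ₀² = 1/9; data precision n/σ² = 5/1 = 5.
μ̂ = ((1/9)·(-3) + 5·(-3.84)) / (1/9 + 5) = (-293/15)/(46/9) = -879/230 ≈ -3.822.

μ̂_MAP = -3.822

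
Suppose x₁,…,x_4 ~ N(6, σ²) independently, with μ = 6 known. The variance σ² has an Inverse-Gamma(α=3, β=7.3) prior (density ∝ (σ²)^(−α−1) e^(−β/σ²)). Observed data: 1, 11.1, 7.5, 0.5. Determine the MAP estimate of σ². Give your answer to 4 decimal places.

σ̂²_MAP = 8.1758

Sum of squared deviations about the known mean: SS = (1−6)² + (11.1−6)² + (7.5−6)² + (0.5−6)² = 83.51.
The Normal likelihood contributes (σ²)^(−n/2) exp(−SS/(2σ²)), so the posterior is Inverse-Gamma(α + n/2, β + SS/2) = Inverse-Gamma(5, 49.055).
The mode of Inverse-Gamma(a, b) is b/(a+1) = 49.055/6 ≈ 8.1758.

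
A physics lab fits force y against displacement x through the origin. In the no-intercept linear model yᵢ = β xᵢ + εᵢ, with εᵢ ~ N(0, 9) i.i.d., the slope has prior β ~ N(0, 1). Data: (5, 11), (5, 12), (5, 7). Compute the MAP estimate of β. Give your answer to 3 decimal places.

β̂_MAP = 1.786

log p(β | y) = −Σ(yᵢ − βxᵢ)²/(2·9) − β²/(2·1) + const.
Setting the derivative to zero: Σxᵢ(yᵢ − βxᵢ)/9 − β/1 = 0, so β = Σxᵢyᵢ / (Σxᵢ² + σ²/τ²).
Σxᵢyᵢ = 5·11 + 5·12 + 5·7 = 150; Σxᵢ² = 75; σ²/τ² = 9.
β̂_MAP = 150 / (75 + 9) = 150/84 ≈ 1.786.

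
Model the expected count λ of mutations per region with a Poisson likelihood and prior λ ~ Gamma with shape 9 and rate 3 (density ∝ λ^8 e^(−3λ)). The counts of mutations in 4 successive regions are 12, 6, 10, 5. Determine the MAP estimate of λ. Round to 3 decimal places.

λ̂_MAP = 5.857

Σxᵢ = 12+6+10+5 = 33, with n = 4.
Posterior ∝ λ^8e^(−3λ) · λ^33e^(−4λ) = λ^41e^(−7λ), i.e. Gamma(shape=42, rate=7).
The mode of a Gamma(a, b) with a ≥ 1 (shape–rate) is (a−1)/b = 41/7 ≈ 5.857.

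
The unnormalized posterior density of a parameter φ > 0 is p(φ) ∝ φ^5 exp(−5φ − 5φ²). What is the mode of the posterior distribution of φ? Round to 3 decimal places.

ℓ'(φ) = 5/φ − 5 − 10φ. Setting this to zero and multiplying by φ: 10φ² + 5φ − 5 = 0.
φ = (−5 + √(5² + 4·10·5)) / (2·10) = (−5 + √225) / 20 = (−5 + 15)/20 = 1/2.
ℓ''(φ) = −5/φ² − 10 < 0, confirming a maximum.

φ̂_MAP = 0.500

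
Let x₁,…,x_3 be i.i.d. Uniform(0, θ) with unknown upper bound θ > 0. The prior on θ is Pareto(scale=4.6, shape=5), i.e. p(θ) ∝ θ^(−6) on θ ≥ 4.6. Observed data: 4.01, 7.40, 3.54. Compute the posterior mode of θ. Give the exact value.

The Uniform(0, θ) likelihood is θ^(−n) for θ ≥ max(xᵢ), zero otherwise. Here max(xᵢ) = 7.40.
Posterior ∝ θ^(−6) · θ^(−3) = θ^(−9) on θ ≥ max(4.6, 7.40) = 7.40.
This density is strictly decreasing in θ, so the posterior mode lies at the lower boundary of the support.

θ̂_MAP = 7.40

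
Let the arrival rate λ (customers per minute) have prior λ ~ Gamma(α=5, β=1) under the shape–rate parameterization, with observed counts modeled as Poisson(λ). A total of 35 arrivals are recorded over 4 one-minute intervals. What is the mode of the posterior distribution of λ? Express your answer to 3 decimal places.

λ̂_MAP = 7.800

Σxᵢ = 35, n = 4.
Posterior ∝ λ^4e^(−1λ) · λ^35e^(−4λ) = λ^39e^(−5λ), i.e. Gamma(shape=40, rate=5).
The mode of a Gamma(a, b) with a ≥ 1 (shape–rate) is (a−1)/b = 39/5 ≈ 7.800.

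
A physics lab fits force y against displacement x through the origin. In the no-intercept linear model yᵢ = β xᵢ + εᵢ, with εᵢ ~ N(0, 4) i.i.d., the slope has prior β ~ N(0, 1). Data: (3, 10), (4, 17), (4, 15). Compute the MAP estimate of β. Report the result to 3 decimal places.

β̂_MAP = 3.511

log p(β | y) = −Σ(yᵢ − βxᵢ)²/(2·4) − β²/(2·1) + const.
Setting the derivative to zero: Σxᵢ(yᵢ − βxᵢ)/4 − β/1 = 0, so β = Σxᵢyᵢ / (Σxᵢ² + σ²/τ²).
Σxᵢyᵢ = 3·10 + 4·17 + 4·15 = 158; Σxᵢ² = 41; σ²/τ² = 4.
β̂_MAP = 158 / (41 + 4) = 158/45 ≈ 3.511.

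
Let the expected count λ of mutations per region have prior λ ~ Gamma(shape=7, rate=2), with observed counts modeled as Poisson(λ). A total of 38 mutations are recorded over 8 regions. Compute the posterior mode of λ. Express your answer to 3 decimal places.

Σxᵢ = 38, n = 8.
Posterior ∝ λ^6e^(−2λ) · λ^38e^(−8λ) = λ^44e^(−10λ), i.e. Gamma(shape=45, rate=10).
The mode of a Gamma(a, b) with a ≥ 1 (shape–rate) is (a−1)/b = 44/10 ≈ 4.400.

λ̂_MAP = 4.400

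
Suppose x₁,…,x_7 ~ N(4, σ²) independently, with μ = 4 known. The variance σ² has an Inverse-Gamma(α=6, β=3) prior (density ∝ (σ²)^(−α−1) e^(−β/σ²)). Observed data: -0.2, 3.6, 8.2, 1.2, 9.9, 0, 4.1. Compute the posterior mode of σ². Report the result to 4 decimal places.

σ̂²_MAP = 4.7667

Sum of squared deviations about the known mean: SS = (-0.2−4)² + (3.6−4)² + (8.2−4)² + (1.2−4)² + (9.9−4)² + (0−4)² + (4.1−4)² = 94.1.
The Normal likelihood contributes (σ²)^(−n/2) exp(−SS/(2σ²)), so the posterior is Inverse-Gamma(α + n/2, β + SS/2) = Inverse-Gamma(9.5, 50.05).
The mode of Inverse-Gamma(a, b) is b/(a+1) = 50.05/10.5 ≈ 4.7667.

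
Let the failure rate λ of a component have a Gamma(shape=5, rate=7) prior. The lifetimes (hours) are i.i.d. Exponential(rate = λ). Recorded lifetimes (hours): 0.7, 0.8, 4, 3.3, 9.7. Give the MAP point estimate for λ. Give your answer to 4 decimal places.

λ̂_MAP = 0.3529

The Exponential(rate=λ) likelihood is ∝ λ^n e^(−λΣtᵢ). Here n = 5 and Σtᵢ = 0.7 + 0.8 + 4 + 3.3 + 9.7 = 18.5.
Posterior ∝ λ^4e^(−7λ) · λ^5e^(−18.5λ) = λ^9e^(−25.5λ), i.e. Gamma(10, 25.5).
Mode = (a−1)/b = 9/25.5 ≈ 0.3529.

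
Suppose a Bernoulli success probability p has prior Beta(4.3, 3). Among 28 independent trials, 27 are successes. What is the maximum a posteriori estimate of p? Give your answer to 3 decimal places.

p̂_MAP = 0.910

Prior: Beta(4.3, 3).
Data: 27 successes in 28 trials. The binomial likelihood contributes p^27(1−p)^1, so the posterior is Beta(4.3+27, 3+1) = Beta(31.3, 4).
For Beta(a, b) with a, b > 1 the mode is (a−1)/(a+b−2) = 30.3/33.3 ≈ 0.910.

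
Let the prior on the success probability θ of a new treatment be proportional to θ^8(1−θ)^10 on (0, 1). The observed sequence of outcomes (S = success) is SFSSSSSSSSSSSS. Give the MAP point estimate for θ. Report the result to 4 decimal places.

The prior density ∝ θ^8(1−θ)^10 is the kernel of Beta(9, 11).
Data: 13 successes in 14 trials (from the sequence). The binomial likelihood contributes θ^13(1−θ)^1, so the posterior is Beta(9+13, 11+1) = Beta(22, 12).
For Beta(a, b) with a, b > 1 the mode is (a−1)/(a+b−2) = 21/32 ≈ 0.6563.

θ̂_MAP = 0.6563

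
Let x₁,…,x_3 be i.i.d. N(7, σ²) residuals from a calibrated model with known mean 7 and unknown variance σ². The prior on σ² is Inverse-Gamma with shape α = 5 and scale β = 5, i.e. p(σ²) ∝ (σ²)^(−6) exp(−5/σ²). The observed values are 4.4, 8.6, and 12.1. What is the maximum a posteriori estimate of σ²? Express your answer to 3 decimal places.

σ̂²_MAP = 3.022

Sum of squared deviations about the known mean: SS = (4.4−7)² + (8.6−7)² + (12.1−7)² = 35.33.
The Normal likelihood contributes (σ²)^(−n/2) exp(−SS/(2σ²)), so the posterior is Inverse-Gamma(α + n/2, β + SS/2) = Inverse-Gamma(6.5, 22.665).
The mode of Inverse-Gamma(a, b) is b/(a+1) = 22.665/7.5 ≈ 3.022.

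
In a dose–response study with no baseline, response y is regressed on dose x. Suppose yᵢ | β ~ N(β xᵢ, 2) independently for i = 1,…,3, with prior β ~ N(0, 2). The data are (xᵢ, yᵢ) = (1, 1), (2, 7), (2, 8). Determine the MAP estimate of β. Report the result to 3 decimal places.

β̂_MAP = 3.100

log p(β | y) = −Σ(yᵢ − βxᵢ)²/(2·2) − β²/(2·2) + const.
Setting the derivative to zero: Σxᵢ(yᵢ − βxᵢ)/2 − β/2 = 0, so β = Σxᵢyᵢ / (Σxᵢ² + σ²/τ²).
Σxᵢyᵢ = 1·1 + 2·7 + 2·8 = 31; Σxᵢ² = 9; σ²/τ² = 1.
β̂_MAP = 31 / (9 + 1) = 31/10 ≈ 3.100.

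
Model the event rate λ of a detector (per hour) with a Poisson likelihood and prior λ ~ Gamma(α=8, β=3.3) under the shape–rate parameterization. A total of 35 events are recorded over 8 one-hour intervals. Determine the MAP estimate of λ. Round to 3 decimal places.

Σxᵢ = 35, n = 8.
Posterior ∝ λ^7e^(−3.3λ) · λ^35e^(−8λ) = λ^42e^(−11.3λ), i.e. Gamma(shape=43, rate=11.3).
The mode of a Gamma(a, b) with a ≥ 1 (shape–rate) is (a−1)/b = 42/11.3 ≈ 3.717.

λ̂_MAP = 3.717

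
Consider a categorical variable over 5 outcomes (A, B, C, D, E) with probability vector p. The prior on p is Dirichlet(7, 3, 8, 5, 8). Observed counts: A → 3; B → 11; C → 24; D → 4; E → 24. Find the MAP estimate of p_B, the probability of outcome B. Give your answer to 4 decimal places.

The posterior is Dirichlet(αᵢ + nᵢ) = Dirichlet(10, 14, 32, 9, 32).
For a Dirichlet(a₁,…,a_K) with all aᵢ > 1, the mode has j-th component (aⱼ − 1)/(Σaᵢ − K).
Here Σaᵢ = 97 and K = 5, so p_B = (14 − 1)/(97 − 5) = 13/92 ≈ 0.1413.

MAP estimate of p_B = 0.1413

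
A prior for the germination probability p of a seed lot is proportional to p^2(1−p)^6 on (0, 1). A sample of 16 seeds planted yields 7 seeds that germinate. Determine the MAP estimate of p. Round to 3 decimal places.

p̂_MAP = 0.375

The prior density ∝ p^2(1−p)^6 is the kernel of Beta(3, 7).
Data: 7 successes in 16 trials. The binomial likelihood contributes p^7(1−p)^9, so the posterior is Beta(3+7, 7+9) = Beta(10, 16).
For Beta(a, b) with a, b > 1 the mode is (a−1)/(a+b−2) = 9/24 ≈ 0.375.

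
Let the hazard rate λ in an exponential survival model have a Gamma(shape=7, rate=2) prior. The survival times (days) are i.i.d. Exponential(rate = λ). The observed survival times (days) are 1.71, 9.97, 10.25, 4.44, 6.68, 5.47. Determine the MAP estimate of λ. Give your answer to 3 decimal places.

The Exponential(rate=λ) likelihood is ∝ λ^n e^(−λΣtᵢ). Here n = 6 and Σtᵢ = 1.71 + 9.97 + 10.25 + 4.44 + 6.68 + 5.47 = 38.52.
Posterior ∝ λ^6e^(−2λ) · λ^6e^(−38.52λ) = λ^12e^(−40.52λ), i.e. Gamma(13, 40.52).
Mode = (a−1)/b = 12/40.52 ≈ 0.296.

λ̂_MAP = 0.296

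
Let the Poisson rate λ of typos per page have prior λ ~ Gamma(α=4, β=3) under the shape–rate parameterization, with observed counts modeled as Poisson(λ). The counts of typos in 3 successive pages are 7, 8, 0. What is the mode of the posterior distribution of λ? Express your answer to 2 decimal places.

λ̂_MAP = 3.00

Σxᵢ = 7+8+0 = 15, with n = 3.
Posterior ∝ λ^3e^(−3λ) · λ^15e^(−3λ) = λ^18e^(−6λ), i.e. Gamma(shape=19, rate=6).
The mode of a Gamma(a, b) with a ≥ 1 (shape–rate) is (a−1)/b = 18/6 ≈ 3.00.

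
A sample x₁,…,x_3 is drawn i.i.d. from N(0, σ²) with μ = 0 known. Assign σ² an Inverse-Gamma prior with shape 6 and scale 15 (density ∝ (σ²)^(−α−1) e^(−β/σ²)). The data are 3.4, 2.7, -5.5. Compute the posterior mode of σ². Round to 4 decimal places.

σ̂²_MAP = 4.6529

Sum of squared deviations about the known mean: SS = (3.4−0)² + (2.7−0)² + (-5.5−0)² = 49.1.
The Normal likelihood contributes (σ²)^(−n/2) exp(−SS/(2σ²)), so the posterior is Inverse-Gamma(α + n/2, β + SS/2) = Inverse-Gamma(7.5, 39.55).
The mode of Inverse-Gamma(a, b) is b/(a+1) = 39.55/8.5 ≈ 4.6529.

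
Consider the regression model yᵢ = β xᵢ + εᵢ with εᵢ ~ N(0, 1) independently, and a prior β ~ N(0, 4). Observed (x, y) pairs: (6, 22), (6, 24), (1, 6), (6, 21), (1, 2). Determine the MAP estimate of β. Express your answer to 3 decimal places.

β̂_MAP = 3.719

log p(β | y) = −Σ(yᵢ − βxᵢ)²/(2·1) − β²/(2·4) + const.
Setting the derivative to zero: Σxᵢ(yᵢ − βxᵢ)/1 − β/4 = 0, so β = Σxᵢyᵢ / (Σxᵢ² + σ²/τ²).
Σxᵢyᵢ = 6·22 + 6·24 + 1·6 + 6·21 + 1·2 = 410; Σxᵢ² = 110; σ²/τ² = 0.25.
β̂_MAP = 410 / (110 + 0.25) = 410/110.25 ≈ 3.719.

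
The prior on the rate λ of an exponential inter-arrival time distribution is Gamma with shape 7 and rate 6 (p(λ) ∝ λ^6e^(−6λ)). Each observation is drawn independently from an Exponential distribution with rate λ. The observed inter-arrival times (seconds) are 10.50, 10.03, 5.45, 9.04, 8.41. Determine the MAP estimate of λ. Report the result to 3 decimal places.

λ̂_MAP = 0.223

The Exponential(rate=λ) likelihood is ∝ λ^n e^(−λΣtᵢ). Here n = 5 and Σtᵢ = 10.50 + 10.03 + 5.45 + 9.04 + 8.41 = 43.43.
Posterior ∝ λ^6e^(−6λ) · λ^5e^(−43.43λ) = λ^11e^(−49.43λ), i.e. Gamma(12, 49.43).
Mode = (a−1)/b = 11/49.43 ≈ 0.223.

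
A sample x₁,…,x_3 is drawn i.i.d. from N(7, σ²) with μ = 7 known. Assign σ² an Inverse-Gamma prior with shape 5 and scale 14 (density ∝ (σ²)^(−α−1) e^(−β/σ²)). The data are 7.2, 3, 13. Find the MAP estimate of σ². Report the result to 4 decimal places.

Sum of squared deviations about the known mean: SS = (7.2−7)² + (3−7)² + (13−7)² = 52.04.
The Normal likelihood contributes (σ²)^(−n/2) exp(−SS/(2σ²)), so the posterior is Inverse-Gamma(α + n/2, β + SS/2) = Inverse-Gamma(6.5, 40.02).
The mode of Inverse-Gamma(a, b) is b/(a+1) = 40.02/7.5 ≈ 5.3360.

σ̂²_MAP = 5.3360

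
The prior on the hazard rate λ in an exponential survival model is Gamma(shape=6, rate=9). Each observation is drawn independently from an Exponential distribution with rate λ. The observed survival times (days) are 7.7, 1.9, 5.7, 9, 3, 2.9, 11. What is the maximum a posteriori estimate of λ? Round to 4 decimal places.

λ̂_MAP = 0.2390

The Exponential(rate=λ) likelihood is ∝ λ^n e^(−λΣtᵢ). Here n = 7 and Σtᵢ = 7.7 + 1.9 + 5.7 + 9 + 3 + 2.9 + 11 = 41.2.
Posterior ∝ λ^5e^(−9λ) · λ^7e^(−41.2λ) = λ^12e^(−50.2λ), i.e. Gamma(13, 50.2).
Mode = (a−1)/b = 12/50.2 ≈ 0.2390.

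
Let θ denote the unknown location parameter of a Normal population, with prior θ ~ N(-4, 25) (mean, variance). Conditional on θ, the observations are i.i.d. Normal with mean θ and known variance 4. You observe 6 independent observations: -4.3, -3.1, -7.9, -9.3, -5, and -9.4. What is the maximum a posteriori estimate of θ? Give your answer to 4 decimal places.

θ̂_MAP = -6.4351

n = 6; x̄ = ((-4.3) + (-3.1) + (-7.9) + (-9.3) + (-5) + (-9.4))/6 = -39/6 = -6.5.
For a Normal prior and Normal likelihood with known variance, the posterior is Normal; its mode equals its mean, the precision-weighted average.
Prior precision 1/σ₀² = 1/25 = 0.04; data precision n/σ² = 6/4 = 1.5.
θ̂ = (0.04·(-4) + 1.5·(-6.5)) / (0.04 + 1.5) = (-9.91)/1.54 = -991/154 ≈ -6.4351.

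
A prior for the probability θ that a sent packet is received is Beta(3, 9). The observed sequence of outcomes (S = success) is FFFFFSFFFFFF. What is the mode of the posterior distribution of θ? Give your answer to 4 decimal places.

θ̂_MAP = 0.1364

Prior: Beta(3, 9).
Data: 1 success in 12 trials (from the sequence). The binomial likelihood contributes θ(1−θ)^11, so the posterior is Beta(3+1, 9+11) = Beta(4, 20).
For Beta(a, b) with a, b > 1 the mode is (a−1)/(a+b−2) = 3/22 ≈ 0.1364.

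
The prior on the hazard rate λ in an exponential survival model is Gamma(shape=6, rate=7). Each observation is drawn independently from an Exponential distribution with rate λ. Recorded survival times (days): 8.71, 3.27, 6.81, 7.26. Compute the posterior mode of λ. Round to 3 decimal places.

The Exponential(rate=λ) likelihood is ∝ λ^n e^(−λΣtᵢ). Here n = 4 and Σtᵢ = 8.71 + 3.27 + 6.81 + 7.26 = 26.05.
Posterior ∝ λ^5e^(−7λ) · λ^4e^(−26.05λ) = λ^9e^(−33.05λ), i.e. Gamma(10, 33.05).
Mode = (a−1)/b = 9/33.05 ≈ 0.272.

λ̂_MAP = 0.272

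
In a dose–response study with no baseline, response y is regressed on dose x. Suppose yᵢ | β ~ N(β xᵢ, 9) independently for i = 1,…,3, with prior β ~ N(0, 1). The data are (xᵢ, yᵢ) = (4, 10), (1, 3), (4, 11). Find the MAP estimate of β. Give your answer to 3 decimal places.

β̂_MAP = 2.071

log p(β | y) = −Σ(yᵢ − βxᵢ)²/(2·9) − β²/(2·1) + const.
Setting the derivative to zero: Σxᵢ(yᵢ − βxᵢ)/9 − β/1 = 0, so β = Σxᵢyᵢ / (Σxᵢ² + σ²/τ²).
Σxᵢyᵢ = 4·10 + 1·3 + 4·11 = 87; Σxᵢ² = 33; σ²/τ² = 9.
β̂_MAP = 87 / (33 + 9) = 87/42 ≈ 2.071.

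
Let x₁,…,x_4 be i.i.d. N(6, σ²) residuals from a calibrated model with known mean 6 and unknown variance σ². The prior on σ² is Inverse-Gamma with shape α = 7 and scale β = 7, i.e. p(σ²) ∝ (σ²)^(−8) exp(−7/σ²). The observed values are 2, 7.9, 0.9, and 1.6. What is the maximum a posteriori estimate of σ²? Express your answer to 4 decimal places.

σ̂²_MAP = 3.9490

Sum of squared deviations about the known mean: SS = (2−6)² + (7.9−6)² + (0.9−6)² + (1.6−6)² = 64.98.
The Normal likelihood contributes (σ²)^(−n/2) exp(−SS/(2σ²)), so the posterior is Inverse-Gamma(α + n/2, β + SS/2) = Inverse-Gamma(9, 39.49).
The mode of Inverse-Gamma(a, b) is b/(a+1) = 39.49/10 ≈ 3.9490.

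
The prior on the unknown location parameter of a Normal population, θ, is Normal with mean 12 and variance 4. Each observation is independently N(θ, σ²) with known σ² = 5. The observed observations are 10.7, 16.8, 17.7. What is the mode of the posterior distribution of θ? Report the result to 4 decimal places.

θ̂_MAP = 14.1647

n = 3; x̄ = (10.7 + 16.8 + 17.7)/3 = 45.2/3 = 226/15 ≈ 15.0667.
For a Normal prior and Normal likelihood with known variance, the posterior is Normal; its mode equals its mean, the precision-weighted average.
Prior precision 1/σ₀² = 1/4 = 0.25; data precision n/σ² = 3/5 = 0.6.
θ̂ = (0.25·12 + 0.6·(226/15)) / (0.25 + 0.6) = 12.04/0.85 = 1204/85 ≈ 14.1647.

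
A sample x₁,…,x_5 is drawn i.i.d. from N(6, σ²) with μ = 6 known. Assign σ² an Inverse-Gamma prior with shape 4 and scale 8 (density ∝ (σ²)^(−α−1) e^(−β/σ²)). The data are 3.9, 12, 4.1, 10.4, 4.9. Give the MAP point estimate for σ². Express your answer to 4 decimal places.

σ̂²_MAP = 5.3727

Sum of squared deviations about the known mean: SS = (3.9−6)² + (12−6)² + (4.1−6)² + (10.4−6)² + (4.9−6)² = 64.59.
The Normal likelihood contributes (σ²)^(−n/2) exp(−SS/(2σ²)), so the posterior is Inverse-Gamma(α + n/2, β + SS/2) = Inverse-Gamma(6.5, 40.295).
The mode of Inverse-Gamma(a, b) is b/(a+1) = 40.295/7.5 ≈ 5.3727.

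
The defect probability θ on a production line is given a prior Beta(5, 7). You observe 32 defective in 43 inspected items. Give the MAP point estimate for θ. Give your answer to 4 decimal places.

Prior: Beta(5, 7).
Data: 32 successes in 43 trials. The binomial likelihood contributes θ^32(1−θ)^11, so the posterior is Beta(5+32, 7+11) = Beta(37, 18).
For Beta(a, b) with a, b > 1 the mode is (a−1)/(a+b−2) = 36/53 ≈ 0.6792.

θ̂_MAP = 0.6792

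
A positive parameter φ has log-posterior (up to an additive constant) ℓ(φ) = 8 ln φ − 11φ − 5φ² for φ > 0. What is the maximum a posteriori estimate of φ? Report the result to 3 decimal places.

ℓ'(φ) = 8/φ − 11 − 10φ. Setting this to zero and multiplying by φ: 10φ² + 11φ − 8 = 0.
φ = (−11 + √(11² + 4·10·8)) / (2·10) = (−11 + √441) / 20 = (−11 + 21)/20 = 1/2.
ℓ''(φ) = −8/φ² − 10 < 0, confirming a maximum.

φ̂_MAP = 0.500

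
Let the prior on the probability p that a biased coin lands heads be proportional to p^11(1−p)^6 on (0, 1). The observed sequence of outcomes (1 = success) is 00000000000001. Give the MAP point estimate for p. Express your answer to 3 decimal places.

The prior density ∝ p^11(1−p)^6 is the kernel of Beta(12, 7).
Data: 1 success in 14 trials (from the sequence). The binomial likelihood contributes p(1−p)^13, so the posterior is Beta(12+1, 7+13) = Beta(13, 20).
For Beta(a, b) with a, b > 1 the mode is (a−1)/(a+b−2) = 12/31 ≈ 0.387.

p̂_MAP = 0.387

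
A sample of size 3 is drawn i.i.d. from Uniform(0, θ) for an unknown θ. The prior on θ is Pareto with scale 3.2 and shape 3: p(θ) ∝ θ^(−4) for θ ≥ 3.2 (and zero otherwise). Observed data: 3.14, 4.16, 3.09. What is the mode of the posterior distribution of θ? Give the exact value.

θ̂_MAP = 4.16

The Uniform(0, θ) likelihood is θ^(−n) for θ ≥ max(xᵢ), zero otherwise. Here max(xᵢ) = 4.16.
Posterior ∝ θ^(−4) · θ^(−3) = θ^(−7) on θ ≥ max(3.2, 4.16) = 4.16.
This density is strictly decreasing in θ, so the posterior mode lies at the lower boundary of the support.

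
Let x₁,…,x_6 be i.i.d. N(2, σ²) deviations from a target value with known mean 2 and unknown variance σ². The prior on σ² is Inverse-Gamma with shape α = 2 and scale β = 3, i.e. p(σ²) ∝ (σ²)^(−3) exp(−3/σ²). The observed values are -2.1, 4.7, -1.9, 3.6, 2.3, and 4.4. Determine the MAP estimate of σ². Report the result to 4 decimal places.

σ̂²_MAP = 4.4767

Sum of squared deviations about the known mean: SS = (-2.1−2)² + (4.7−2)² + (-1.9−2)² + (3.6−2)² + (2.3−2)² + (4.4−2)² = 47.72.
The Normal likelihood contributes (σ²)^(−n/2) exp(−SS/(2σ²)), so the posterior is Inverse-Gamma(α + n/2, β + SS/2) = Inverse-Gamma(5, 26.86).
The mode of Inverse-Gamma(a, b) is b/(a+1) = 26.86/6 ≈ 4.4767.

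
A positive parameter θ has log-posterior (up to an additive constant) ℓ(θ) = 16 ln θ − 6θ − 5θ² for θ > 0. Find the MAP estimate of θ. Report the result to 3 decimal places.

ℓ'(θ) = 16/θ − 6 − 10θ. Setting this to zero and multiplying by θ: 10θ² + 6θ − 16 = 0.
θ = (−6 + √(6² + 4·10·16)) / (2·10) = (−6 + √676) / 20 = (−6 + 26)/20 = 1.
ℓ''(θ) = −16/θ² − 10 < 0, confirming a maximum.

θ̂_MAP = 1.000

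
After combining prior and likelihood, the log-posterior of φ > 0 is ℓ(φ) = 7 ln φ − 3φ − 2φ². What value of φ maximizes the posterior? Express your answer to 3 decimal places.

ℓ'(φ) = 7/φ − 3 − 4φ. Setting this to zero and multiplying by φ: 4φ² + 3φ − 7 = 0.
φ = (−3 + √(3² + 4·4·7)) / (2·4) = (−3 + √121) / 8 = (−3 + 11)/8 = 1.
ℓ''(φ) = −7/φ² − 4 < 0, confirming a maximum.

φ̂_MAP = 1.000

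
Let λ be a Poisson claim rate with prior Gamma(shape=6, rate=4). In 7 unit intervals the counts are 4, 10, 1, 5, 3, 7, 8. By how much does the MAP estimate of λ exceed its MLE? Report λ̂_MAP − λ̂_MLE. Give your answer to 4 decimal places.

Σxᵢ = 38. Posterior is Gamma(44, 11); MAP = (44−1)/11 = 43/11 ≈ 3.90909.
MLE = x̄ = 38/7 ≈ 5.42857.
Difference = 43/11 − 38/7 = -117/77 ≈ -1.5195.

MAP − MLE = -1.5195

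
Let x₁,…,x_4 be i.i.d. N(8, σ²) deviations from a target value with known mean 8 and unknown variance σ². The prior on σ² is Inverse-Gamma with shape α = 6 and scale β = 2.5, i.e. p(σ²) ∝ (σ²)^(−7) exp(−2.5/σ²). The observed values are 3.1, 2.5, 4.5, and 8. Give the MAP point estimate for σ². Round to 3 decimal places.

Sum of squared deviations about the known mean: SS = (3.1−8)² + (2.5−8)² + (4.5−8)² + (8−8)² = 66.51.
The Normal likelihood contributes (σ²)^(−n/2) exp(−SS/(2σ²)), so the posterior is Inverse-Gamma(α + n/2, β + SS/2) = Inverse-Gamma(8, 35.755).
The mode of Inverse-Gamma(a, b) is b/(a+1) = 35.755/9 ≈ 3.973.

σ̂²_MAP = 3.973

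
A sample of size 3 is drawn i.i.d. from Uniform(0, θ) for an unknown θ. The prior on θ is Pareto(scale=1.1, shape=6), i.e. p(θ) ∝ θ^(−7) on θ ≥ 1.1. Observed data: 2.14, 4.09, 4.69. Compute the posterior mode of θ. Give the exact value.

The Uniform(0, θ) likelihood is θ^(−n) for θ ≥ max(xᵢ), zero otherwise. Here max(xᵢ) = 4.69.
Posterior ∝ θ^(−7) · θ^(−3) = θ^(−10) on θ ≥ max(1.1, 4.69) = 4.69.
This density is strictly decreasing in θ, so the posterior mode lies at the lower boundary of the support.

θ̂_MAP = 4.69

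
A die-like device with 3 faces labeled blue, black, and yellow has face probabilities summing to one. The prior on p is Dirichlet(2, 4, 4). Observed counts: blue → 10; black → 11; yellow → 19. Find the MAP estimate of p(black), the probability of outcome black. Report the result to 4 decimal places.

The posterior is Dirichlet(αᵢ + nᵢ) = Dirichlet(12, 15, 23).
For a Dirichlet(a₁,…,a_K) with all aᵢ > 1, the mode has j-th component (aⱼ − 1)/(Σaᵢ − K).
Here Σaᵢ = 50 and K = 3, so p(black) = (15 − 1)/(50 − 3) = 14/47 ≈ 0.2979.

MAP estimate of p(black) = 0.2979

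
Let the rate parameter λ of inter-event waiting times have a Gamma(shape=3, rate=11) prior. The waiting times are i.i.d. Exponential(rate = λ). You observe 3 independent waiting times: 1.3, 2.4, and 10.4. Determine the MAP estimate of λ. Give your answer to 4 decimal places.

The Exponential(rate=λ) likelihood is ∝ λ^n e^(−λΣtᵢ). Here n = 3 and Σtᵢ = 1.3 + 2.4 + 10.4 = 14.1.
Posterior ∝ λ^2e^(−11λ) · λ^3e^(−14.1λ) = λ^5e^(−25.1λ), i.e. Gamma(6, 25.1).
Mode = (a−1)/b = 5/25.1 ≈ 0.1992.

λ̂_MAP = 0.1992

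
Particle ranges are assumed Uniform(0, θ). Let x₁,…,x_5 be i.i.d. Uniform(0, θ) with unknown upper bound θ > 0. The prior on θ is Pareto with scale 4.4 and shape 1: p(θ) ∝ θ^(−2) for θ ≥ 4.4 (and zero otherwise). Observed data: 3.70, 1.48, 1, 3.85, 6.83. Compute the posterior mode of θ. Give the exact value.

θ̂_MAP = 6.83

The Uniform(0, θ) likelihood is θ^(−n) for θ ≥ max(xᵢ), zero otherwise. Here max(xᵢ) = 6.83.
Posterior ∝ θ^(−2) · θ^(−5) = θ^(−7) on θ ≥ max(4.4, 6.83) = 6.83.
This density is strictly decreasing in θ, so the posterior mode lies at the lower boundary of the support.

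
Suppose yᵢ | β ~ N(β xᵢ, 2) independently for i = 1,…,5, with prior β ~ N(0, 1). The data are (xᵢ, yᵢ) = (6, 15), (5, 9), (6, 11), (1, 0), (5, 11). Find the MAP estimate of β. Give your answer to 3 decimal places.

log p(β | y) = −Σ(yᵢ − βxᵢ)²/(2·2) − β²/(2·1) + const.
Setting the derivative to zero: Σxᵢ(yᵢ − βxᵢ)/2 − β/1 = 0, so β = Σxᵢyᵢ / (Σxᵢ² + σ²/τ²).
Σxᵢyᵢ = 6·15 + 5·9 + 6·11 + 1·0 + 5·11 = 256; Σxᵢ² = 123; σ²/τ² = 2.
β̂_MAP = 256 / (123 + 2) = 256/125 ≈ 2.048.

β̂_MAP = 2.048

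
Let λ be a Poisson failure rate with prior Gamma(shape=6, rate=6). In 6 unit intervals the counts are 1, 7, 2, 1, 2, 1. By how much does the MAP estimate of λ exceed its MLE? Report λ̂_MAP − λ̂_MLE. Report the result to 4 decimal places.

Σxᵢ = 14. Posterior is Gamma(20, 12); MAP = (20−1)/12 = 19/12 ≈ 1.58333.
MLE = x̄ = 14/6 ≈ 2.33333.
Difference = 19/12 − 14/6 = -3/4 ≈ -0.7500.

MAP − MLE = -0.7500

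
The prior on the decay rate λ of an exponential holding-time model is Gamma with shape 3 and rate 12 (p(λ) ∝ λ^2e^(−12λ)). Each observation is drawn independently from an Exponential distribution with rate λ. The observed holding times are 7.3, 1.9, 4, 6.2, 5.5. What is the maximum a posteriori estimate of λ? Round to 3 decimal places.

The Exponential(rate=λ) likelihood is ∝ λ^n e^(−λΣtᵢ). Here n = 5 and Σtᵢ = 7.3 + 1.9 + 4 + 6.2 + 5.5 = 24.9.
Posterior ∝ λ^2e^(−12λ) · λ^5e^(−24.9λ) = λ^7e^(−36.9λ), i.e. Gamma(8, 36.9).
Mode = (a−1)/b = 7/36.9 ≈ 0.190.

λ̂_MAP = 0.190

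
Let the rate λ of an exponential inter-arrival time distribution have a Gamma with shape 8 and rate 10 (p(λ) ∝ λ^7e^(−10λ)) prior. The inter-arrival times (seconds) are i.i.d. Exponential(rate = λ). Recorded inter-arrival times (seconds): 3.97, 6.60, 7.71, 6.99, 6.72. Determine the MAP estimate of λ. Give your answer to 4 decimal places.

λ̂_MAP = 0.2858

The Exponential(rate=λ) likelihood is ∝ λ^n e^(−λΣtᵢ). Here n = 5 and Σtᵢ = 3.97 + 6.60 + 7.71 + 6.99 + 6.72 = 31.99.
Posterior ∝ λ^7e^(−10λ) · λ^5e^(−31.99λ) = λ^12e^(−41.99λ), i.e. Gamma(13, 41.99).
Mode = (a−1)/b = 12/41.99 ≈ 0.2858.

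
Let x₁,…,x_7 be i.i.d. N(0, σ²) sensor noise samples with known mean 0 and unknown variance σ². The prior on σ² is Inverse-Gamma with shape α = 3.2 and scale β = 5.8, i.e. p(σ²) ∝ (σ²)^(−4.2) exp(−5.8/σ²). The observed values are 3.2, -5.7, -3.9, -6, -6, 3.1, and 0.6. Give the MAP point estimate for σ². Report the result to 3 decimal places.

Sum of squared deviations about the known mean: SS = (3.2−0)² + (-5.7−0)² + (-3.9−0)² + (-6−0)² + (-6−0)² + (3.1−0)² + (0.6−0)² = 139.91.
The Normal likelihood contributes (σ²)^(−n/2) exp(−SS/(2σ²)), so the posterior is Inverse-Gamma(α + n/2, β + SS/2) = Inverse-Gamma(6.7, 75.755).
The mode of Inverse-Gamma(a, b) is b/(a+1) = 75.755/7.7 ≈ 9.838.

σ̂²_MAP = 9.838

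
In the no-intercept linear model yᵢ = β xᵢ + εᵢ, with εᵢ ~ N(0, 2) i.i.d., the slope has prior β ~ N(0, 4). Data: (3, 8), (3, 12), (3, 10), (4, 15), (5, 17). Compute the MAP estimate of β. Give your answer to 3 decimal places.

log p(β | y) = −Σ(yᵢ − βxᵢ)²/(2·2) − β²/(2·4) + const.
Setting the derivative to zero: Σxᵢ(yᵢ − βxᵢ)/2 − β/4 = 0, so β = Σxᵢyᵢ / (Σxᵢ² + σ²/τ²).
Σxᵢyᵢ = 3·8 + 3·12 + 3·10 + 4·15 + 5·17 = 235; Σxᵢ² = 68; σ²/τ² = 0.5.
β̂_MAP = 235 / (68 + 0.5) = 235/68.5 ≈ 3.431.

β̂_MAP = 3.431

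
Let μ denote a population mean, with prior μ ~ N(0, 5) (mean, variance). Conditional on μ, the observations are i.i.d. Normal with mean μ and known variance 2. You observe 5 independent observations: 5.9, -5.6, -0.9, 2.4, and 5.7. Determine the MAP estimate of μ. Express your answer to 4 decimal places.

μ̂_MAP = 1.3889

n = 5; x̄ = (5.9 + (-5.6) + (-0.9) + 2.4 + 5.7)/5 = 7.5/5 = 1.5.
For a Normal prior and Normal likelihood with known variance, the posterior is Normal; its mode equals its mean, the precision-weighted average.
Prior precision 1/σ₀² = 1/5 = 0.2; data precision n/σ² = 5/2 = 2.5.
μ̂ = (0.2·0 + 2.5·1.5) / (0.2 + 2.5) = 3.75/2.7 = 25/18 ≈ 1.3889.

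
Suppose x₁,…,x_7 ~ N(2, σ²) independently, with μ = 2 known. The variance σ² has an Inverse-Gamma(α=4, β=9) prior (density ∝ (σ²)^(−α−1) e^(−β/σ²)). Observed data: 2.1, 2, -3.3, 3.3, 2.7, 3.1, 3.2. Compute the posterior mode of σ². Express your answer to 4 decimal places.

Sum of squared deviations about the known mean: SS = (2.1−2)² + (2−2)² + (-3.3−2)² + (3.3−2)² + (2.7−2)² + (3.1−2)² + (3.2−2)² = 32.93.
The Normal likelihood contributes (σ²)^(−n/2) exp(−SS/(2σ²)), so the posterior is Inverse-Gamma(α + n/2, β + SS/2) = Inverse-Gamma(7.5, 25.465).
The mode of Inverse-Gamma(a, b) is b/(a+1) = 25.465/8.5 ≈ 2.9959.

σ̂²_MAP = 2.9959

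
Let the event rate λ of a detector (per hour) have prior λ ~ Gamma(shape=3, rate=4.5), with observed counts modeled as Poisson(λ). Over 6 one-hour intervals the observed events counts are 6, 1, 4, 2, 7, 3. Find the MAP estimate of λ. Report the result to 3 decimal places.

λ̂_MAP = 2.381

Σxᵢ = 6+1+4+2+7+3 = 23, with n = 6.
Posterior ∝ λ^2e^(−4.5λ) · λ^23e^(−6λ) = λ^25e^(−10.5λ), i.e. Gamma(shape=26, rate=10.5).
The mode of a Gamma(a, b) with a ≥ 1 (shape–rate) is (a−1)/b = 25/10.5 ≈ 2.381.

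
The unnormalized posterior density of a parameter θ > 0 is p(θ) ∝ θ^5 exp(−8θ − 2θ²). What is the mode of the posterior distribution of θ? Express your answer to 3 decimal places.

ℓ'(θ) = 5/θ − 8 − 4θ. Setting this to zero and multiplying by θ: 4θ² + 8θ − 5 = 0.
θ = (−8 + √(8² + 4·4·5)) / (2·4) = (−8 + √144) / 8 = (−8 + 12)/8 = 1/2.
ℓ''(θ) = −5/θ² − 4 < 0, confirming a maximum.

θ̂_MAP = 0.500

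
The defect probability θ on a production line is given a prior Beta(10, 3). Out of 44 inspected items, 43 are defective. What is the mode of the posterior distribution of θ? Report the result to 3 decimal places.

Prior: Beta(10, 3).
Data: 43 successes in 44 trials. The binomial likelihood contributes θ^43(1−θ)^1, so the posterior is Beta(10+43, 3+1) = Beta(53, 4).
For Beta(a, b) with a, b > 1 the mode is (a−1)/(a+b−2) = 52/55 ≈ 0.945.

θ̂_MAP = 0.945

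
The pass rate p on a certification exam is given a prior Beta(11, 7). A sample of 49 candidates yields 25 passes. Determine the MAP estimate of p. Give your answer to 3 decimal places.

Prior: Beta(11, 7).
Data: 25 successes in 49 trials. The binomial likelihood contributes p^25(1−p)^24, so the posterior is Beta(11+25, 7+24) = Beta(36, 31).
For Beta(a, b) with a, b > 1 the mode is (a−1)/(a+b−2) = 35/65 ≈ 0.538.

p̂_MAP = 0.538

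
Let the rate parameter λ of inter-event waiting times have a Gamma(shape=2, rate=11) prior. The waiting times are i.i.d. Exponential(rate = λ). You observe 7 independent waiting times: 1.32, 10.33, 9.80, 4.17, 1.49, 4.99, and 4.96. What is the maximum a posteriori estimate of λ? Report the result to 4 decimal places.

The Exponential(rate=λ) likelihood is ∝ λ^n e^(−λΣtᵢ). Here n = 7 and Σtᵢ = 1.32 + 10.33 + 9.80 + 4.17 + 1.49 + 4.99 + 4.96 = 37.06.
Posterior ∝ λe^(−11λ) · λ^7e^(−37.06λ) = λ^8e^(−48.06λ), i.e. Gamma(9, 48.06).
Mode = (a−1)/b = 8/48.06 ≈ 0.1665.

λ̂_MAP = 0.1665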